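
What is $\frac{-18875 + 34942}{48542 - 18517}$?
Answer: $\frac{16067}{30025} \approx 0.53512$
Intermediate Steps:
$\frac{-18875 + 34942}{48542 - 18517} = \frac{16067}{30025}$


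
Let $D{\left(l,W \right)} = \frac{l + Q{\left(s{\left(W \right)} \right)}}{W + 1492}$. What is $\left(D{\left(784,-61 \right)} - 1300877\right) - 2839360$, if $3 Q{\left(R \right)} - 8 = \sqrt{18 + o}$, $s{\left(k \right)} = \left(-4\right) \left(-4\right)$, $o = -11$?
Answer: $- \frac{17774035081}{4293} + \frac{\sqrt{7}}{4293} \approx -4.1402 \cdot 10^{6}$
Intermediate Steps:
$s{\left(k \right)} = 16$
$Q{\left(R \right)} = \frac{8}{3} + \frac{\sqrt{7}}{3}$ ($Q{\left(R \right)} = \frac{8}{3} + \frac{\sqrt{18 - 11}}{3} = \frac{8}{3} + \frac{\sqrt{7}}{3}$)
$D{\left(l,W \right)} = \frac{\frac{8}{3} + l + \frac{\sqrt{7}}{3}}{1492 + W}$ ($D{\left(l,W \right)} = \frac{l + \left(\frac{8}{3} + \frac{\sqrt{7}}{3}\right)}{W + 1492} = \frac{\frac{8}{3} + l + \frac{\sqrt{7}}{3}}{1492 + W}$)
$\left(D{\left(784,-61 \right)} - 1300877\right) - 2839360 = \left(\frac{8 + \sqrt{7} + 3 \cdot 784}{3 \left(1492 - 61\right)} - 1300877\right) - 2839360 = \left(\frac{8 + \sqrt{7} + 2352}{3 \cdot 1431} - 1300877\right) - 2839360 = \left(\frac{1}{3} \cdot \frac{1}{1431} \left(2360 + \sqrt{7}\right) - 1300877\right) - 2839360 = \left(\left(\frac{2360}{4293} + \frac{\sqrt{7}}{4293}\right) - 1300877\right) - 2839360 = \left(- \frac{5584662601}{4293} + \frac{\sqrt{7}}{4293}\right) - 2839360 = - \frac{17774035081}{4293} + \frac{\sqrt{7}}{4293}$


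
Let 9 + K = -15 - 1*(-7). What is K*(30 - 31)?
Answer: 17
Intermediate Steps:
K = -17 (K = -9 + (-15 - 1*(-7)) = -9 + (-15 + 7) = -9 - 8 = -17)
K*(30 - 31) = -17*(30 - 31) = -17*(-1) = 17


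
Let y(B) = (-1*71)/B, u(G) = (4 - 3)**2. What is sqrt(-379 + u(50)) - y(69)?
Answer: 71/69 + 3*I*sqrt(42) ≈ 1.029 + 19.442*I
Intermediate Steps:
u(G) = 1 (u(G) = 1**2 = 1)
y(B) = -71/B
sqrt(-379 + u(50)) - y(69) = sqrt(-379 + 1) - (-71)/69 = sqrt(-378) - (-71)/69 = 3*I*sqrt(42) - 1*(-71/69) = 3*I*sqrt(42) + 71/69 = 71/69 + 3*I*sqrt(42)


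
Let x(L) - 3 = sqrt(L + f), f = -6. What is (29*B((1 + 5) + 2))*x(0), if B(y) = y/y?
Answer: 87 + 29*I*sqrt(6) ≈ 87.0 + 71.035*I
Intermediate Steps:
B(y) = 1
x(L) = 3 + sqrt(-6 + L) (x(L) = 3 + sqrt(L - 6) = 3 + sqrt(-6 + L))
(29*B((1 + 5) + 2))*x(0) = (29*1)*(3 + sqrt(-6 + 0)) = 29*(3 + sqrt(-6)) = 29*(3 + I*sqrt(6)) = 87 + 29*I*sqrt(6)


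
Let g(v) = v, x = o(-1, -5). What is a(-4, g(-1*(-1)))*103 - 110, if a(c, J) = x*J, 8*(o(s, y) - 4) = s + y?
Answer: 899/4 ≈ 224.75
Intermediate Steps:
o(s, y) = 4 + s/8 + y/8 (o(s, y) = 4 + (s + y)/8 = 4 + (s/8 + y/8) = 4 + s/8 + y/8)
x = 13/4 (x = 4 + (1/8)*(-1) + (1/8)*(-5) = 4 - 1/8 - 5/8 = 13/4 ≈ 3.2500)
a(c, J) = 13*J/4
a(-4, g(-1*(-1)))*103 - 110 = (13*(-1*(-1))/4)*103 - 110 = ((13/4)*1)*103 - 110 = (13/4)*103 - 110 = 1339/4 - 110 = 899/4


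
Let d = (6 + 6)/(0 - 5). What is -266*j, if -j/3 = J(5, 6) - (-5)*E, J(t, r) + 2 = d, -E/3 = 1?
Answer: -77406/5 ≈ -15481.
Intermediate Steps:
E = -3 (E = -3*1 = -3)
d = -12/5 (d = 12/(-5) = 12*(-⅕) = -12/5 ≈ -2.4000)
J(t, r) = -22/5 (J(t, r) = -2 - 12/5 = -22/5)
j = 291/5 (j = -3*(-22/5 - (-5)*(-3)) = -3*(-22/5 - 1*15) = -3*(-22/5 - 15) = -3*(-97/5) = 291/5 ≈ 58.200)
-266*j = -266*291/5 = -77406/5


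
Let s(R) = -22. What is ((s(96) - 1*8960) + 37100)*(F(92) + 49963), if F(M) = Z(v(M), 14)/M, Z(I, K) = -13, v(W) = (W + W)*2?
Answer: 64623360397/46 ≈ 1.4049e+9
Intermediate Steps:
v(W) = 4*W (v(W) = (2*W)*2 = 4*W)
F(M) = -13/M
((s(96) - 1*8960) + 37100)*(F(92) + 49963) = ((-22 - 1*8960) + 37100)*(-13/92 + 49963) = ((-22 - 8960) + 37100)*(-13*1/92 + 49963) = (-8982 + 37100)*(-13/92 + 49963) = 28118*(4596583/92) = 64623360397/46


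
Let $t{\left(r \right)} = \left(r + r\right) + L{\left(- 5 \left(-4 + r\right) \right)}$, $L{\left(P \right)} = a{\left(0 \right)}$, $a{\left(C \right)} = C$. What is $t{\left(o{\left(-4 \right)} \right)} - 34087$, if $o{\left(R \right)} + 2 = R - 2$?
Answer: $-34103$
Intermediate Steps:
$o{\left(R \right)} = -4 + R$ ($o{\left(R \right)} = -2 + \left(R - 2\right) = -2 + \left(-2 + R\right) = -4 + R$)
$L{\left(P \right)} = 0$
$t{\left(r \right)} = 2 r$ ($t{\left(r \right)} = \left(r + r\right) + 0 = 2 r + 0 = 2 r$)
$t{\left(o{\left(-4 \right)} \right)} - 34087 = 2 \left(-4 - 4\right) - 34087 = 2 \left(-8\right) - 34087 = -16 - 34087 = -34103$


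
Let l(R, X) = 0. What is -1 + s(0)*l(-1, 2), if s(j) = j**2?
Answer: -1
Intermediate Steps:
-1 + s(0)*l(-1, 2) = -1 + 0**2*0 = -1 + 0*0 = -1 + 0 = -1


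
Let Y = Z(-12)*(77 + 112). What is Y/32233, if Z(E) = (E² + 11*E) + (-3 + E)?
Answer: -567/32233 ≈ -0.017591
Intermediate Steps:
Z(E) = -3 + E² + 12*E
Y = -567 (Y = (-3 + (-12)² + 12*(-12))*(77 + 112) = (-3 + 144 - 144)*189 = -3*189 = -567)
Y/32233 = -567/32233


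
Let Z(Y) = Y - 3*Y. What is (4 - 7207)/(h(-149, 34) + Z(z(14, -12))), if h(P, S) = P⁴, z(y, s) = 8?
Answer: -49/3352955 ≈ -1.4614e-5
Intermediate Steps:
Z(Y) = -2*Y
(4 - 7207)/(h(-149, 34) + Z(z(14, -12))) = (4 - 7207)/((-149)⁴ - 2*8) = -7203/(492884401 - 16) = -7203/492884385 = -7203*1/492884385 = -49/3352955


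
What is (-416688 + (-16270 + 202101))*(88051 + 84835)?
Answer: -39911943302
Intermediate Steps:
(-416688 + (-16270 + 202101))*(88051 + 84835) = (-416688 + 185831)*172886 = -230857*172886 = -39911943302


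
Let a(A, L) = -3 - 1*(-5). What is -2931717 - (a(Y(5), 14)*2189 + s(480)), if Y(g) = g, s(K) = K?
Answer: -2936575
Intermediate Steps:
a(A, L) = 2 (a(A, L) = -3 + 5 = 2)
-2931717 - (a(Y(5), 14)*2189 + s(480)) = -2931717 - (2*2189 + 480) = -2931717 - (4378 + 480) = -2931717 - 1*4858 = -2931717 - 4858 = -2936575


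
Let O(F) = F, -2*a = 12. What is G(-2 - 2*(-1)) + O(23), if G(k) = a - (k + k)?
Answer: 17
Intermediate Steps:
a = -6 (a = -½*12 = -6)
G(k) = -6 - 2*k (G(k) = -6 - (k + k) = -6 - 2*k)
G(-2 - 2*(-1)) + O(23) = (-6 - 2*(-2 - 2*(-1))) + 23 = (-6 - 2*(-2 + 2)) + 23 = (-6 - 2*0) + 23 = (-6 + 0) + 23 = -6 + 23 = 17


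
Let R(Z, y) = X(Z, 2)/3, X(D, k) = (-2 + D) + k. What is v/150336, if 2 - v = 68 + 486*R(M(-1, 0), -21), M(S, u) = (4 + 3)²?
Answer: -23/432 ≈ -0.053241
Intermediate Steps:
M(S, u) = 49 (M(S, u) = 7² = 49)
X(D, k) = -2 + D + k
R(Z, y) = Z/3 (R(Z, y) = (-2 + Z + 2)/3 = Z*(⅓) = Z/3)
v = -8004 (v = 2 - (68 + 486*((⅓)*49)) = 2 - (68 + 486*(49/3)) = 2 - (68 + 7938) = 2 - 1*8006 = 2 - 8006 = -8004)
v/150336 = -8004/150336 = -8004*1/150336 = -23/432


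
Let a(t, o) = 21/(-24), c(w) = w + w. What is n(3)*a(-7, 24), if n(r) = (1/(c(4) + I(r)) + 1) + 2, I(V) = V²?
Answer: -91/34 ≈ -2.6765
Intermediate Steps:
c(w) = 2*w
a(t, o) = -7/8 (a(t, o) = 21*(-1/24) = -7/8)
n(r) = 3 + 1/(8 + r²) (n(r) = (1/(2*4 + r²) + 1) + 2 = (1/(8 + r²) + 1) + 2 = (1 + 1/(8 + r²)) + 2 = 3 + 1/(8 + r²))
n(3)*a(-7, 24) = ((25 + 3*3²)/(8 + 3²))*(-7/8) = ((25 + 3*9)/(8 + 9))*(-7/8) = ((25 + 27)/17)*(-7/8) = ((1/17)*52)*(-7/8) = (52/17)*(-7/8) = -91/34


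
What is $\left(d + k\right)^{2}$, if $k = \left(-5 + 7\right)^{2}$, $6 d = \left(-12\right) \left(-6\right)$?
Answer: $256$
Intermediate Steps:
$d = 12$ ($d = \frac{\left(-12\right) \left(-6\right)}{6} = \frac{1}{6} \cdot 72 = 12$)
$k = 4$ ($k = 2^{2} = 4$)
$\left(d + k\right)^{2} = \left(12 + 4\right)^{2} = 16^{2} = 256$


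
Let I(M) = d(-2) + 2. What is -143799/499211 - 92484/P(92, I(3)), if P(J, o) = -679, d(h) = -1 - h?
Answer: 6581627229/48423467 ≈ 135.92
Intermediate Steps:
I(M) = 3 (I(M) = (-1 - 1*(-2)) + 2 = (-1 + 2) + 2 = 1 + 2 = 3)
-143799/499211 - 92484/P(92, I(3)) = -143799/499211 - 92484/(-679) = -143799*1/499211 - 92484*(-1/679) = -143799/499211 + 13212/97 = 6581627229/48423467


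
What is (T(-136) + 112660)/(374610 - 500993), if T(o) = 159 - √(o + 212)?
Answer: -112819/126383 + 2*√19/126383 ≈ -0.89261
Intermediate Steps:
T(o) = 159 - √(212 + o)
(T(-136) + 112660)/(374610 - 500993) = ((159 - √(212 - 136)) + 112660)/(374610 - 500993) = ((159 - √76) + 112660)/(-126383) = ((159 - 2*√19) + 112660)*(-1/126383) = (112819 - 2*√19)*(-1/126383) = -112819/126383 + 2*√19/126383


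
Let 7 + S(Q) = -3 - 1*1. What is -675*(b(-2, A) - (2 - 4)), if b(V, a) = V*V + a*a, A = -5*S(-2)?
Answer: -2045925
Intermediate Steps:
S(Q) = -11 (S(Q) = -7 + (-3 - 1*1) = -7 + (-3 - 1) = -7 - 4 = -11)
A = 55 (A = -5*(-11) = 55)
b(V, a) = V² + a²
-675*(b(-2, A) - (2 - 4)) = -675*(((-2)² + 55²) - (2 - 4)) = -675*((4 + 3025) - (-2)) = -675*(3029 - 1*(-2)) = -675*(3029 + 2) = -675*3031 = -2045925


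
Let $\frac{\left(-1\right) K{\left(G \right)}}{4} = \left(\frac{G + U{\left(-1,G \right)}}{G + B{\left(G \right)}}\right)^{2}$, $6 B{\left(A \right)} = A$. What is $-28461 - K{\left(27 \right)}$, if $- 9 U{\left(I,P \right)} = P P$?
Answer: $- \frac{1394013}{49} \approx -28449.0$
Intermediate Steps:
$U{\left(I,P \right)} = - \frac{P^{2}}{9}$ ($U{\left(I,P \right)} = - \frac{P P}{9} = - \frac{P^{2}}{9}$)
$B{\left(A \right)} = \frac{A}{6}$
$K{\left(G \right)} = - \frac{144 \left(G - \frac{G^{2}}{9}\right)^{2}}{49 G^{2}}$ ($K{\left(G \right)} = - 4 \left(\frac{G - \frac{G^{2}}{9}}{G + \frac{G}{6}}\right)^{2} = - 4 \left(\frac{G - \frac{G^{2}}{9}}{\frac{7}{6} G}\right)^{2} = - 4 \left(\left(G - \frac{G^{2}}{9}\right) \frac{6}{7 G}\right)^{2} = - 4 \left(\frac{6 \left(G - \frac{G^{2}}{9}\right)}{7 G}\right)^{2} = - 4 \frac{36 \left(G - \frac{G^{2}}{9}\right)^{2}}{49 G^{2}} = - \frac{144 \left(G - \frac{G^{2}}{9}\right)^{2}}{49 G^{2}}$)
$-28461 - K{\left(27 \right)} = -28461 - - \frac{16 \left(-9 + 27\right)^{2}}{441} = -28461 - - \frac{16 \cdot 18^{2}}{441} = -28461 - \left(- \frac{16}{441}\right) 324 = -28461 - - \frac{576}{49} = -28461 + \frac{576}{49} = - \frac{1394013}{49}$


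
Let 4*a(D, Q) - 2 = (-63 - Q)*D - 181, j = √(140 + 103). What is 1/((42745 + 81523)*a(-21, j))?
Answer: 1144/37329268391 - 189*√3/37329268391 ≈ 2.1877e-8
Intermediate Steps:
j = 9*√3 (j = √243 = 9*√3 ≈ 15.588)
a(D, Q) = -179/4 + D*(-63 - Q)/4 (a(D, Q) = ½ + ((-63 - Q)*D - 181)/4 = ½ + (D*(-63 - Q) - 181)/4 = ½ + (-181 + D*(-63 - Q))/4 = ½ + (-181/4 + D*(-63 - Q)/4) = -179/4 + D*(-63 - Q)/4)
1/((42745 + 81523)*a(-21, j)) = 1/((42745 + 81523)*(-179/4 - 63/4*(-21) - ¼*(-21)*9*√3)) = 1/(124268*(-179/4 + 1323/4 + 189*√3/4)) = 1/(124268*(286 + 189*√3/4))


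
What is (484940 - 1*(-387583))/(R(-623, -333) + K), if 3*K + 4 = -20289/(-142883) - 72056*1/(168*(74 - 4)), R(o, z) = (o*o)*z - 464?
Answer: -549788983797690/81440615410691021 ≈ -0.0067508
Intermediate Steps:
R(o, z) = -464 + z*o**2 (R(o, z) = o**2*z - 464 = z*o**2 - 464 = -464 + z*o**2)
K = -2097274391/630114030 (K = -4/3 + (-20289/(-142883) - 72056*1/(168*(74 - 4)))/3 = -4/3 + (-20289*(-1/142883) - 72056/(168*70))/3 = -4/3 + (20289/142883 - 72056/11760)/3 = -4/3 + (20289/142883 - 72056*1/11760)/3 = -4/3 + (20289/142883 - 9007/1470)/3 = -4/3 + (1/3)*(-1257122351/210038010) = -4/3 - 1257122351/630114030 = -2097274391/630114030 ≈ -3.3284)
(484940 - 1*(-387583))/(R(-623, -333) + K) = (484940 - 1*(-387583))/((-464 - 333*(-623)**2) - 2097274391/630114030) = (484940 + 387583)/((-464 - 333*388129) - 2097274391/630114030) = 872523/((-464 - 129246957) - 2097274391/630114030) = 872523/(-129247421 - 2097274391/630114030) = 872523/(-81440615410691021/630114030) = 872523*(-630114030/81440615410691021) = -549788983797690/81440615410691021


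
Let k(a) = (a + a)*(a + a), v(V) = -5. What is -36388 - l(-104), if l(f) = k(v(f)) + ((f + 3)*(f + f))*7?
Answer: -183544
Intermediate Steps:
k(a) = 4*a² (k(a) = (2*a)*(2*a) = 4*a²)
l(f) = 100 + 14*f*(3 + f) (l(f) = 4*(-5)² + ((f + 3)*(f + f))*7 = 4*25 + ((3 + f)*(2*f))*7 = 100 + (2*f*(3 + f))*7 = 100 + 14*f*(3 + f))
-36388 - l(-104) = -36388 - (100 + 14*(-104)² + 42*(-104)) = -36388 - (100 + 14*10816 - 4368) = -36388 - (100 + 151424 - 4368) = -36388 - 1*147156 = -36388 - 147156 = -183544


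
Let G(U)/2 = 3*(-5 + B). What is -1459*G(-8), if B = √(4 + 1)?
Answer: 43770 - 8754*√5 ≈ 24195.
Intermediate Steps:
B = √5 ≈ 2.2361
G(U) = -30 + 6*√5 (G(U) = 2*(3*(-5 + √5)) = 2*(-15 + 3*√5) = -30 + 6*√5)
-1459*G(-8) = -1459*(-30 + 6*√5) = 43770 - 8754*√5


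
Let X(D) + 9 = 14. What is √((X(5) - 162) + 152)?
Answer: I*√5 ≈ 2.2361*I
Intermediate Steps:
X(D) = 5 (X(D) = -9 + 14 = 5)
√((X(5) - 162) + 152) = √((5 - 162) + 152) = √(-157 + 152) = √(-5) = I*√5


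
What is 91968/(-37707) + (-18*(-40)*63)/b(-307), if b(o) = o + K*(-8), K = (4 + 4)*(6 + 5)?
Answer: -200374352/4235753 ≈ -47.305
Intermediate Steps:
K = 88 (K = 8*11 = 88)
b(o) = -704 + o (b(o) = o + 88*(-8) = o - 704 = -704 + o)
91968/(-37707) + (-18*(-40)*63)/b(-307) = 91968/(-37707) + (-18*(-40)*63)/(-704 - 307) = 91968*(-1/37707) + (720*63)/(-1011) = -30656/12569 + 45360*(-1/1011) = -30656/12569 - 15120/337 = -200374352/4235753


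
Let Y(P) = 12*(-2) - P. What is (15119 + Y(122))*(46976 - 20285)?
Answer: 399644343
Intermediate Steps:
Y(P) = -24 - P
(15119 + Y(122))*(46976 - 20285) = (15119 + (-24 - 1*122))*(46976 - 20285) = (15119 + (-24 - 122))*26691 = (15119 - 146)*26691 = 14973*26691 = 399644343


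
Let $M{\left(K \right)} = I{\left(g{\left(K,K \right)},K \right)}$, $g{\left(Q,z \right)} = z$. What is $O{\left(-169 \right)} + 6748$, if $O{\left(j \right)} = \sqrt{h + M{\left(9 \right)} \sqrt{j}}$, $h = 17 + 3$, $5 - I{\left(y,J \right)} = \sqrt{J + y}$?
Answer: $6748 + \sqrt{20 + 13 i \left(5 - 3 \sqrt{2}\right)} \approx 6752.6 + 1.0705 i$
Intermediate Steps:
$I{\left(y,J \right)} = 5 - \sqrt{J + y}$
$M{\left(K \right)} = 5 - \sqrt{2} \sqrt{K}$ ($M{\left(K \right)} = 5 - \sqrt{K + K} = 5 - \sqrt{2 K} = 5 - \sqrt{2} \sqrt{K}$)
$h = 20$
$O{\left(j \right)} = \sqrt{20 + \sqrt{j} \left(5 - 3 \sqrt{2}\right)}$ ($O{\left(j \right)} = \sqrt{20 + \left(5 - \sqrt{2} \sqrt{9}\right) \sqrt{j}} = \sqrt{20 + \left(5 - \sqrt{2} \cdot 3\right) \sqrt{j}} = \sqrt{20 + \left(5 - 3 \sqrt{2}\right) \sqrt{j}} = \sqrt{20 + \sqrt{j} \left(5 - 3 \sqrt{2}\right)}$)
$O{\left(-169 \right)} + 6748 = \sqrt{20 + \sqrt{-169} \left(5 - 3 \sqrt{2}\right)} + 6748 = \sqrt{20 + 13 i \left(5 - 3 \sqrt{2}\right)} + 6748 = 6748 + \sqrt{20 + 13 i \left(5 - 3 \sqrt{2}\right)}$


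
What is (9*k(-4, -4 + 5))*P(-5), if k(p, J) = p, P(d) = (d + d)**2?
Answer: -3600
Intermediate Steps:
P(d) = 4*d**2 (P(d) = (2*d)**2 = 4*d**2)
(9*k(-4, -4 + 5))*P(-5) = (9*(-4))*(4*(-5)**2) = -144*25 = -36*100 = -3600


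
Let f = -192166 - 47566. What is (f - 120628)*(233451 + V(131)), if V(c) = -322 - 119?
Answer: -83967483600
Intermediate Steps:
f = -239732
V(c) = -441
(f - 120628)*(233451 + V(131)) = (-239732 - 120628)*(233451 - 441) = -360360*233010 = -83967483600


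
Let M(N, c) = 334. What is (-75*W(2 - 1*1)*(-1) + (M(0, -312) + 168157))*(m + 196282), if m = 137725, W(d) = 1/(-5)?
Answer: 56272163332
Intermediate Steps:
W(d) = -⅕
(-75*W(2 - 1*1)*(-1) + (M(0, -312) + 168157))*(m + 196282) = (-75*(-⅕)*(-1) + (334 + 168157))*(137725 + 196282) = (15*(-1) + 168491)*334007 = (-15 + 168491)*334007 = 168476*334007 = 56272163332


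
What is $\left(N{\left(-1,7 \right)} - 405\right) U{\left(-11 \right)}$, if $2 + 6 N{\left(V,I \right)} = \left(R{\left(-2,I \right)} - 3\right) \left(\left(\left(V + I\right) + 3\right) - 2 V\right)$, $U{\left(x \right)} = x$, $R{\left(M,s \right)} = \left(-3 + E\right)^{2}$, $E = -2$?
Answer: $4015$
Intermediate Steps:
$R{\left(M,s \right)} = 25$ ($R{\left(M,s \right)} = \left(-3 - 2\right)^{2} = \left(-5\right)^{2} = 25$)
$N{\left(V,I \right)} = \frac{32}{3} - \frac{11 V}{3} + \frac{11 I}{3}$ ($N{\left(V,I \right)} = - \frac{1}{3} + \frac{\left(25 - 3\right) \left(\left(\left(V + I\right) + 3\right) - 2 V\right)}{6} = - \frac{1}{3} + \frac{22 \left(\left(\left(I + V\right) + 3\right) - 2 V\right)}{6} = - \frac{1}{3} + \frac{22 \left(\left(3 + I + V\right) - 2 V\right)}{6} = - \frac{1}{3} + \frac{22 \left(3 + I - V\right)}{6} = - \frac{1}{3} + \frac{66 - 22 V + 22 I}{6} = - \frac{1}{3} + \left(11 - \frac{11 V}{3} + \frac{11 I}{3}\right) = \frac{32}{3} - \frac{11 V}{3} + \frac{11 I}{3}$)
$\left(N{\left(-1,7 \right)} - 405\right) U{\left(-11 \right)} = \left(\left(\frac{32}{3} - - \frac{11}{3} + \frac{11}{3} \cdot 7\right) - 405\right) \left(-11\right) = \left(\left(\frac{32}{3} + \frac{11}{3} + \frac{77}{3}\right) - 405\right) \left(-11\right) = \left(40 - 405\right) \left(-11\right) = \left(-365\right) \left(-11\right) = 4015$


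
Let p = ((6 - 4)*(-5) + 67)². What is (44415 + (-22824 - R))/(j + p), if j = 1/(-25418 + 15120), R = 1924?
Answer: 202530766/33458201 ≈ 6.0532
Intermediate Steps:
p = 3249 (p = (2*(-5) + 67)² = (-10 + 67)² = 57² = 3249)
j = -1/10298 (j = 1/(-10298) = -1/10298 ≈ -9.7106e-5)
(44415 + (-22824 - R))/(j + p) = (44415 + (-22824 - 1*1924))/(-1/10298 + 3249) = (44415 + (-22824 - 1924))/(33458201/10298) = (44415 - 24748)*(10298/33458201) = 19667*(10298/33458201) = 202530766/33458201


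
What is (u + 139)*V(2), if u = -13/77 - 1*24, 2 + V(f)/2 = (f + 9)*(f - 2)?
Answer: -35368/77 ≈ -459.32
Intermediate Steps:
V(f) = -4 + 2*(-2 + f)*(9 + f) (V(f) = -4 + 2*((f + 9)*(f - 2)) = -4 + 2*((9 + f)*(-2 + f)) = -4 + 2*((-2 + f)*(9 + f)) = -4 + 2*(-2 + f)*(9 + f))
u = -1861/77 (u = -13*1/77 - 24 = -13/77 - 24 = -1861/77 ≈ -24.169)
(u + 139)*V(2) = (-1861/77 + 139)*(-40 + 2*2**2 + 14*2) = 8842*(-40 + 2*4 + 28)/77 = 8842*(-40 + 8 + 28)/77 = (8842/77)*(-4) = -35368/77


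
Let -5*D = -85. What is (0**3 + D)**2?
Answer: 289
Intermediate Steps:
D = 17 (D = -1/5*(-85) = 17)
(0**3 + D)**2 = (0**3 + 17)**2 = (0 + 17)**2 = 17**2 = 289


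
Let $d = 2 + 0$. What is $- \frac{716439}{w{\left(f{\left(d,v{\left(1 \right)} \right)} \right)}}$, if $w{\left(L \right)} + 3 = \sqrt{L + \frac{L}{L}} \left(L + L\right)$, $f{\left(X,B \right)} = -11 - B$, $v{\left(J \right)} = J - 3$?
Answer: $\frac{238813}{289} - \frac{2865756 i \sqrt{2}}{289} \approx 826.34 - 14024.0 i$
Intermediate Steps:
$v{\left(J \right)} = -3 + J$
$d = 2$
$w{\left(L \right)} = -3 + 2 L \sqrt{1 + L}$ ($w{\left(L \right)} = -3 + \sqrt{L + \frac{L}{L}} \left(L + L\right) = -3 + \sqrt{L + 1} \cdot 2 L = -3 + \sqrt{1 + L} 2 L = -3 + 2 L \sqrt{1 + L}$)
$- \frac{716439}{w{\left(f{\left(d,v{\left(1 \right)} \right)} \right)}} = - \frac{716439}{-3 + 2 \left(-11 - \left(-3 + 1\right)\right) \sqrt{1 - 9}} = - \frac{716439}{-3 + 2 \left(-11 - -2\right) \sqrt{1 - 9}} = - \frac{716439}{-3 + 2 \left(-11 + 2\right) \sqrt{1 + \left(-11 + 2\right)}} = - \frac{716439}{-3 + 2 \left(-9\right) \sqrt{1 - 9}} = - \frac{716439}{-3 + 2 \left(-9\right) \sqrt{-8}} = - \frac{716439}{-3 + 2 \left(-9\right) 2 i \sqrt{2}} = - \frac{716439}{-3 - 36 i \sqrt{2}}$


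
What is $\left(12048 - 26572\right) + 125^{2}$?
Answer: $1101$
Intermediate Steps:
$\left(12048 - 26572\right) + 125^{2} = -14524 + 15625 = 1101$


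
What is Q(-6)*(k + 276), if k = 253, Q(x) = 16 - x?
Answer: 11638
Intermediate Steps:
Q(-6)*(k + 276) = (16 - 1*(-6))*(253 + 276) = (16 + 6)*529 = 22*529 = 11638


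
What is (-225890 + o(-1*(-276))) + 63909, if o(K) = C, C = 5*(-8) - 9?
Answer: -162030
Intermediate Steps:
C = -49 (C = -40 - 9 = -49)
o(K) = -49
(-225890 + o(-1*(-276))) + 63909 = (-225890 - 49) + 63909 = -225939 + 63909 = -162030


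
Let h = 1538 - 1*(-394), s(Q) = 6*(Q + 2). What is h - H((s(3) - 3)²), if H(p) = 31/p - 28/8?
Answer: 2821897/1458 ≈ 1935.5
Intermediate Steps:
s(Q) = 12 + 6*Q (s(Q) = 6*(2 + Q) = 12 + 6*Q)
h = 1932 (h = 1538 + 394 = 1932)
H(p) = -7/2 + 31/p (H(p) = 31/p - 28*⅛ = 31/p - 7/2 = -7/2 + 31/p)
h - H((s(3) - 3)²) = 1932 - (-7/2 + 31/(((12 + 6*3) - 3)²)) = 1932 - (-7/2 + 31/(((12 + 18) - 3)²)) = 1932 - (-7/2 + 31/((30 - 3)²)) = 1932 - (-7/2 + 31/(27²)) = 1932 - (-7/2 + 31/729) = 1932 - 1*(-5041/1458) = 1932 + 5041/1458 = 2821897/1458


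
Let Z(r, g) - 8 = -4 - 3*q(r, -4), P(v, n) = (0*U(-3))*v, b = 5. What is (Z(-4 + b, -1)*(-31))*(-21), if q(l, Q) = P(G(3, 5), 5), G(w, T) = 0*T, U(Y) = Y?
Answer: 2604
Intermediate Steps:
G(w, T) = 0
P(v, n) = 0 (P(v, n) = (0*(-3))*v = 0*v = 0)
q(l, Q) = 0
Z(r, g) = 4 (Z(r, g) = 8 + (-4 - 3*0) = 8 + (-4 + 0) = 8 - 4 = 4)
(Z(-4 + b, -1)*(-31))*(-21) = (4*(-31))*(-21) = -124*(-21) = 2604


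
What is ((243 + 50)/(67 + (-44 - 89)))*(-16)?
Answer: 2344/33 ≈ 71.030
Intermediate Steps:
((243 + 50)/(67 + (-44 - 89)))*(-16) = (293/(67 - 133))*(-16) = (293/(-66))*(-16) = (293*(-1/66))*(-16) = -293/66*(-16) = 2344/33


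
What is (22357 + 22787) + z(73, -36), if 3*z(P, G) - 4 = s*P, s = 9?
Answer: 136093/3 ≈ 45364.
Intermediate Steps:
z(P, G) = 4/3 + 3*P (z(P, G) = 4/3 + (9*P)/3 = 4/3 + 3*P)
(22357 + 22787) + z(73, -36) = (22357 + 22787) + (4/3 + 3*73) = 45144 + (4/3 + 219) = 45144 + 661/3 = 136093/3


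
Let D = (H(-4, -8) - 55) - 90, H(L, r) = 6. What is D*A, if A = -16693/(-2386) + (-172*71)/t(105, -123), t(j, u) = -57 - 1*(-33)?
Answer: -256615406/3579 ≈ -71700.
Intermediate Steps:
t(j, u) = -24 (t(j, u) = -57 + 33 = -24)
D = -139 (D = (6 - 55) - 90 = -49 - 90 = -139)
A = 1846154/3579 (A = -16693/(-2386) - 172*71/(-24) = -16693*(-1/2386) - 12212*(-1/24) = 16693/2386 + 3053/6 = 1846154/3579 ≈ 515.83)
D*A = -139*1846154/3579 = -256615406/3579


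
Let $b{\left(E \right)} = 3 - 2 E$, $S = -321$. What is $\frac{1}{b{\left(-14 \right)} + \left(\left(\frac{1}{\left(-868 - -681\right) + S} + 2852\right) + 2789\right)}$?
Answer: $\frac{508}{2881375} \approx 0.0001763$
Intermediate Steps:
$\frac{1}{b{\left(-14 \right)} + \left(\left(\frac{1}{\left(-868 - -681\right) + S} + 2852\right) + 2789\right)} = \frac{1}{\left(3 - -28\right) + \left(\left(\frac{1}{\left(-868 - -681\right) - 321} + 2852\right) + 2789\right)} = \frac{1}{\left(3 + 28\right) + \left(\left(\frac{1}{\left(-868 + 681\right) - 321} + 2852\right) + 2789\right)} = \frac{1}{31 + \left(\left(\frac{1}{-187 - 321} + 2852\right) + 2789\right)} = \frac{1}{31 + \left(\left(\frac{1}{-508} + 2852\right) + 2789\right)} = \frac{1}{31 + \left(\left(- \frac{1}{508} + 2852\right) + 2789\right)} = \frac{1}{31 + \left(\frac{1448815}{508} + 2789\right)} = \frac{1}{31 + \frac{2865627}{508}} = \frac{1}{\frac{2881375}{508}} = \frac{508}{2881375}$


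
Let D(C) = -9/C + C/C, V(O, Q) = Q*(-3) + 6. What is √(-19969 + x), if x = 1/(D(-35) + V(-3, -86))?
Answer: 3*I*√47810578409/4642 ≈ 141.31*I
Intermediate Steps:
V(O, Q) = 6 - 3*Q (V(O, Q) = -3*Q + 6 = 6 - 3*Q)
D(C) = 1 - 9/C (D(C) = -9/C + 1 = 1 - 9/C)
x = 35/9284 (x = 1/((-9 - 35)/(-35) + (6 - 3*(-86))) = 1/(-1/35*(-44) + (6 + 258)) = 1/(44/35 + 264) = 1/(9284/35) = 35/9284 ≈ 0.0037699)
√(-19969 + x) = √(-19969 + 35/9284) = √(-185392161/9284) = 3*I*√47810578409/4642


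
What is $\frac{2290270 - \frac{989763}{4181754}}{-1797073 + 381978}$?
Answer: $- \frac{3192448247939}{1972526392210} \approx -1.6185$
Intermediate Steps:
$\frac{2290270 - \frac{989763}{4181754}}{-1797073 + 381978} = \frac{2290270 - \frac{329921}{1393918}}{-1415095} = \left(2290270 - \frac{329921}{1393918}\right) \left(- \frac{1}{1415095}\right) = \frac{3192448247939}{1393918} \left(- \frac{1}{1415095}\right) = - \frac{3192448247939}{1972526392210}$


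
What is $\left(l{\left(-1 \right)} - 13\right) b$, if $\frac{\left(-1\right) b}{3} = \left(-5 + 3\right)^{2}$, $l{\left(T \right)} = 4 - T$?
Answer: $96$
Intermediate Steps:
$b = -12$ ($b = - 3 \left(-5 + 3\right)^{2} = - 3 \left(-2\right)^{2} = \left(-3\right) 4 = -12$)
$\left(l{\left(-1 \right)} - 13\right) b = \left(\left(4 - -1\right) - 13\right) \left(-12\right) = \left(\left(4 + 1\right) - 13\right) \left(-12\right) = \left(5 - 13\right) \left(-12\right) = \left(-8\right) \left(-12\right) = 96$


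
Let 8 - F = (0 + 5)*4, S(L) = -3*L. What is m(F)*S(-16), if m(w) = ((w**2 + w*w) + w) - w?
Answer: 13824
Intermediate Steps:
F = -12 (F = 8 - (0 + 5)*4 = 8 - 5*4 = 8 - 1*20 = 8 - 20 = -12)
m(w) = 2*w**2 (m(w) = ((w**2 + w**2) + w) - w = (2*w**2 + w) - w = (w + 2*w**2) - w = 2*w**2)
m(F)*S(-16) = (2*(-12)**2)*(-3*(-16)) = (2*144)*48 = 288*48 = 13824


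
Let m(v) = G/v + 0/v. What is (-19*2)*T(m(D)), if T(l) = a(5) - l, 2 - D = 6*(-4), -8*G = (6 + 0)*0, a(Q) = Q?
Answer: -190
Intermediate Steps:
G = 0 (G = -(6 + 0)*0/8 = -3*0/4 = -1/8*0 = 0)
D = 26 (D = 2 - 6*(-4) = 2 - 1*(-24) = 2 + 24 = 26)
m(v) = 0 (m(v) = 0/v + 0/v = 0 + 0 = 0)
T(l) = 5 - l
(-19*2)*T(m(D)) = (-19*2)*(5 - 1*0) = -38*(5 + 0) = -38*5 = -190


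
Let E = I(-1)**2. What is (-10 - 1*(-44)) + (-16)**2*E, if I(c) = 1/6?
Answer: 370/9 ≈ 41.111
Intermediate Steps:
I(c) = 1/6
E = 1/36 (E = (1/6)**2 = 1/36 ≈ 0.027778)
(-10 - 1*(-44)) + (-16)**2*E = (-10 - 1*(-44)) + (-16)**2*(1/36) = (-10 + 44) + 256*(1/36) = 34 + 64/9 = 370/9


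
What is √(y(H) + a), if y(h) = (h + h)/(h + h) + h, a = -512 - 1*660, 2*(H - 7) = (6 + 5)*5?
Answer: I*√4546/2 ≈ 33.712*I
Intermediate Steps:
H = 69/2 (H = 7 + ((6 + 5)*5)/2 = 7 + (11*5)/2 = 7 + (½)*55 = 7 + 55/2 = 69/2 ≈ 34.500)
a = -1172 (a = -512 - 660 = -1172)
y(h) = 1 + h (y(h) = (2*h)/((2*h)) + h = (2*h)*(1/(2*h)) + h = 1 + h)
√(y(H) + a) = √((1 + 69/2) - 1172) = √(71/2 - 1172) = √(-2273/2) = I*√4546/2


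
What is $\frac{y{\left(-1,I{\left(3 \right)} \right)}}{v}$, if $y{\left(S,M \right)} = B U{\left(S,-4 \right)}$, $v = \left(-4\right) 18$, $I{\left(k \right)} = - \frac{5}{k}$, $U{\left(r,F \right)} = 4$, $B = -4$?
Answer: $\frac{2}{9} \approx 0.22222$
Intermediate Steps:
$v = -72$
$y{\left(S,M \right)} = -16$ ($y{\left(S,M \right)} = \left(-4\right) 4 = -16$)
$\frac{y{\left(-1,I{\left(3 \right)} \right)}}{v} = - \frac{16}{-72} = \left(-16\right) \left(- \frac{1}{72}\right) = \frac{2}{9}$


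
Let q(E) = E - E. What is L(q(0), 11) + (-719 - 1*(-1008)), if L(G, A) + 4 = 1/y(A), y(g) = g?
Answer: 3136/11 ≈ 285.09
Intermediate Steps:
q(E) = 0
L(G, A) = -4 + 1/A
L(q(0), 11) + (-719 - 1*(-1008)) = (-4 + 1/11) + (-719 - 1*(-1008)) = (-4 + 1/11) + (-719 + 1008) = -43/11 + 289 = 3136/11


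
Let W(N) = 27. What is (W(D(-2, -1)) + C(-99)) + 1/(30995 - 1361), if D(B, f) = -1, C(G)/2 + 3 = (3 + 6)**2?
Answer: 5423023/29634 ≈ 183.00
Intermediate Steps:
C(G) = 156 (C(G) = -6 + 2*(3 + 6)**2 = -6 + 2*9**2 = -6 + 2*81 = -6 + 162 = 156)
(W(D(-2, -1)) + C(-99)) + 1/(30995 - 1361) = (27 + 156) + 1/(30995 - 1361) = 183 + 1/29634 = 5423023/29634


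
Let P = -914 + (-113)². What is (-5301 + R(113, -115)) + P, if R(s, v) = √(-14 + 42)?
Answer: 6554 + 2*√7 ≈ 6559.3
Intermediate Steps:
R(s, v) = 2*√7 (R(s, v) = √28 = 2*√7)
P = 11855 (P = -914 + 12769 = 11855)
(-5301 + R(113, -115)) + P = (-5301 + 2*√7) + 11855 = 6554 + 2*√7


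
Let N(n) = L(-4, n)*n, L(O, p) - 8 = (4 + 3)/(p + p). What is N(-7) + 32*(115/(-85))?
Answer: -3257/34 ≈ -95.794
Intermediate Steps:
L(O, p) = 8 + 7/(2*p) (L(O, p) = 8 + (4 + 3)/(p + p) = 8 + 7/((2*p)) = 8 + 7*(1/(2*p)) = 8 + 7/(2*p))
N(n) = n*(8 + 7/(2*n)) (N(n) = (8 + 7/(2*n))*n = n*(8 + 7/(2*n)))
N(-7) + 32*(115/(-85)) = (7/2 + 8*(-7)) + 32*(115/(-85)) = (7/2 - 56) + 32*(115*(-1/85)) = -105/2 + 32*(-23/17) = -105/2 - 736/17 = -3257/34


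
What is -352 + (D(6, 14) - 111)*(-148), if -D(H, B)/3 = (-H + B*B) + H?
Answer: 103100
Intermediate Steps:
D(H, B) = -3*B**2 (D(H, B) = -3*((-H + B*B) + H) = -3*((-H + B**2) + H) = -3*((B**2 - H) + H) = -3*B**2)
-352 + (D(6, 14) - 111)*(-148) = -352 + (-3*14**2 - 111)*(-148) = -352 + (-3*196 - 111)*(-148) = -352 + (-588 - 111)*(-148) = -352 - 699*(-148) = -352 + 103452 = 103100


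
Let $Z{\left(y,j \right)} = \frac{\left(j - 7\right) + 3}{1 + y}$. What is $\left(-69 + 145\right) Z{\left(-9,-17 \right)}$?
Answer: $\frac{399}{2} \approx 199.5$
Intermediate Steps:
$Z{\left(y,j \right)} = \frac{-4 + j}{1 + y}$ ($Z{\left(y,j \right)} = \frac{\left(-7 + j\right) + 3}{1 + y} = \frac{-4 + j}{1 + y}$)
$\left(-69 + 145\right) Z{\left(-9,-17 \right)} = \left(-69 + 145\right) \frac{-4 - 17}{1 - 9} = 76 \frac{1}{-8} \left(-21\right) = 76 \left(\left(- \frac{1}{8}\right) \left(-21\right)\right) = 76 \cdot \frac{21}{8} = \frac{399}{2}$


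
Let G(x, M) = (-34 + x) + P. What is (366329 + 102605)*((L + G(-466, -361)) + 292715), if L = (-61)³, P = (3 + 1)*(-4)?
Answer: 30582937612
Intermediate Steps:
P = -16 (P = 4*(-4) = -16)
L = -226981
G(x, M) = -50 + x (G(x, M) = (-34 + x) - 16 = -50 + x)
(366329 + 102605)*((L + G(-466, -361)) + 292715) = (366329 + 102605)*((-226981 + (-50 - 466)) + 292715) = 468934*((-226981 - 516) + 292715) = 468934*(-227497 + 292715) = 468934*65218 = 30582937612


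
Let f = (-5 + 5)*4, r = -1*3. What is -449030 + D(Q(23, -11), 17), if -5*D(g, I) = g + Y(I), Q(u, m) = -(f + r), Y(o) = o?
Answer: -449034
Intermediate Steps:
r = -3
f = 0 (f = 0*4 = 0)
Q(u, m) = 3 (Q(u, m) = -(0 - 3) = -1*(-3) = 3)
D(g, I) = -I/5 - g/5 (D(g, I) = -(g + I)/5 = -(I + g)/5 = -I/5 - g/5)
-449030 + D(Q(23, -11), 17) = -449030 + (-⅕*17 - ⅕*3) = -449030 + (-17/5 - ⅗) = -449030 - 4 = -449034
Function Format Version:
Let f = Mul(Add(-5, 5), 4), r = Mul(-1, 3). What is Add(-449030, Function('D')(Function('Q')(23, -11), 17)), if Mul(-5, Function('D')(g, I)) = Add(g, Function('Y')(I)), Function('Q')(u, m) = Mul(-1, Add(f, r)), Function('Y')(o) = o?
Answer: -449034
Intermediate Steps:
r = -3
f = 0 (f = Mul(0, 4) = 0)
Function('Q')(u, m) = 3 (Function('Q')(u, m) = Mul(-1, Add(0, -3)) = Mul(-1, -3) = 3)
Function('D')(g, I) = Add(Mul(Rational(-1, 5), I), Mul(Rational(-1, 5), g)) (Function('D')(g, I) = Mul(Rational(-1, 5), Add(g, I)) = Mul(Rational(-1, 5), Add(I, g)) = Add(Mul(Rational(-1, 5), I), Mul(Rational(-1, 5), g)))
Add(-449030, Function('D')(Function('Q')(23, -11), 17)) = Add(-449030, Add(Mul(Rational(-1, 5), 17), Mul(Rational(-1, 5), 3))) = Add(-449030, Add(Rational(-17, 5), Rational(-3, 5))) = Add(-449030, -4) = -449034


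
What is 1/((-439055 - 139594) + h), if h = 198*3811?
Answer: 1/175929 ≈ 5.6841e-6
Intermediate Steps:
h = 754578
1/((-439055 - 139594) + h) = 1/((-439055 - 139594) + 754578) = 1/(-578649 + 754578) = 1/175929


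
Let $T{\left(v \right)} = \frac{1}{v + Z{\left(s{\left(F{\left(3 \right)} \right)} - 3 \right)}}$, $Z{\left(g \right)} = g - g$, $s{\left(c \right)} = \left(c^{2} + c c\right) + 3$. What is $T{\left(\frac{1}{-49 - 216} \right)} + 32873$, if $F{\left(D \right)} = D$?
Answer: $32608$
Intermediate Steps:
$s{\left(c \right)} = 3 + 2 c^{2}$ ($s{\left(c \right)} = \left(c^{2} + c^{2}\right) + 3 = 2 c^{2} + 3 = 3 + 2 c^{2}$)
$Z{\left(g \right)} = 0$
$T{\left(v \right)} = \frac{1}{v}$ ($T{\left(v \right)} = \frac{1}{v + 0} = \frac{1}{v}$)
$T{\left(\frac{1}{-49 - 216} \right)} + 32873 = \frac{1}{\frac{1}{-49 - 216}} + 32873 = \frac{1}{\frac{1}{-265}} + 32873 = \frac{1}{- \frac{1}{265}} + 32873 = -265 + 32873 = 32608$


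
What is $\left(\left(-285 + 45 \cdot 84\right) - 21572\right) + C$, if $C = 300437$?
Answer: $282360$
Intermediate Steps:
$\left(\left(-285 + 45 \cdot 84\right) - 21572\right) + C = \left(\left(-285 + 45 \cdot 84\right) - 21572\right) + 300437 = \left(\left(-285 + 3780\right) - 21572\right) + 300437 = \left(3495 - 21572\right) + 300437 = -18077 + 300437 = 282360$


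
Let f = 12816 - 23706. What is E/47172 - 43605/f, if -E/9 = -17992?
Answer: 7074687/951302 ≈ 7.4368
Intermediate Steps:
E = 161928 (E = -9*(-17992) = 161928)
f = -10890
E/47172 - 43605/f = 161928/47172 - 43605/(-10890) = 161928*(1/47172) - 43605*(-1/10890) = 13494/3931 + 969/242 = 7074687/951302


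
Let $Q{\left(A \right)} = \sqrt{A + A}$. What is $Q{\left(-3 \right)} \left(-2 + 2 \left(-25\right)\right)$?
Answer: $- 52 i \sqrt{6} \approx - 127.37 i$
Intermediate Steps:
$Q{\left(A \right)} = \sqrt{2} \sqrt{A}$ ($Q{\left(A \right)} = \sqrt{2 A} = \sqrt{2} \sqrt{A}$)
$Q{\left(-3 \right)} \left(-2 + 2 \left(-25\right)\right) = \sqrt{2} \sqrt{-3} \left(-2 + 2 \left(-25\right)\right) = \sqrt{2} i \sqrt{3} \left(-2 - 50\right) = i \sqrt{6} \left(-52\right) = - 52 i \sqrt{6}$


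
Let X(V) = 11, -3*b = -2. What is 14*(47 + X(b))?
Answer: 812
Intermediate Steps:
b = ⅔ (b = -⅓*(-2) = ⅔ ≈ 0.66667)
14*(47 + X(b)) = 14*(47 + 11) = 14*58 = 812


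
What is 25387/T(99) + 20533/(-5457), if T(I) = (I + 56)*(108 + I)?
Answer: -173421482/58362615 ≈ -2.9714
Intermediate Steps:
T(I) = (56 + I)*(108 + I)
25387/T(99) + 20533/(-5457) = 25387/(6048 + 99² + 164*99) + 20533/(-5457) = 25387/(6048 + 9801 + 16236) + 20533*(-1/5457) = 25387/32085 - 20533/5457 = -173421482/58362615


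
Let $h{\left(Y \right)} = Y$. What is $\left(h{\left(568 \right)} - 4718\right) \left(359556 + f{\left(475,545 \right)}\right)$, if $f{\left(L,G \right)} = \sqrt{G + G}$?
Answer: $-1492157400 - 4150 \sqrt{1090} \approx -1.4923 \cdot 10^{9}$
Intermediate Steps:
$f{\left(L,G \right)} = \sqrt{2} \sqrt{G}$ ($f{\left(L,G \right)} = \sqrt{2 G} = \sqrt{2} \sqrt{G}$)
$\left(h{\left(568 \right)} - 4718\right) \left(359556 + f{\left(475,545 \right)}\right) = \left(568 - 4718\right) \left(359556 + \sqrt{2} \sqrt{545}\right) = - 4150 \left(359556 + \sqrt{1090}\right) = -1492157400 - 4150 \sqrt{1090}$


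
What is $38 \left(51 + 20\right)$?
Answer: $2698$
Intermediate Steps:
$38 \left(51 + 20\right) = 38 \cdot 71 = 2698$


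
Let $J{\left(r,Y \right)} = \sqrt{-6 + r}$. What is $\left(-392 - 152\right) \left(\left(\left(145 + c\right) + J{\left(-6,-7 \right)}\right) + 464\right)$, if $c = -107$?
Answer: $-273088 - 1088 i \sqrt{3} \approx -2.7309 \cdot 10^{5} - 1884.5 i$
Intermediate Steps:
$\left(-392 - 152\right) \left(\left(\left(145 + c\right) + J{\left(-6,-7 \right)}\right) + 464\right) = \left(-392 - 152\right) \left(\left(\left(145 - 107\right) + \sqrt{-6 - 6}\right) + 464\right) = - 544 \left(\left(38 + \sqrt{-12}\right) + 464\right) = - 544 \left(\left(38 + 2 i \sqrt{3}\right) + 464\right) = - 544 \left(502 + 2 i \sqrt{3}\right) = -273088 - 1088 i \sqrt{3}$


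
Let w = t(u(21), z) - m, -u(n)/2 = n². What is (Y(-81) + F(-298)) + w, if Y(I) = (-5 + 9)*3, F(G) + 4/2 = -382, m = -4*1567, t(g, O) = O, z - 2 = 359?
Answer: 6257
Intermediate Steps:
z = 361 (z = 2 + 359 = 361)
u(n) = -2*n²
m = -6268
F(G) = -384 (F(G) = -2 - 382 = -384)
w = 6629 (w = 361 - 1*(-6268) = 361 + 6268 = 6629)
Y(I) = 12 (Y(I) = 4*3 = 12)
(Y(-81) + F(-298)) + w = (12 - 384) + 6629 = -372 + 6629 = 6257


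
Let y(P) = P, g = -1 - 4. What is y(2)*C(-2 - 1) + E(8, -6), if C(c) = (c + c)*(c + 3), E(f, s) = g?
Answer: -5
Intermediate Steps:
g = -5
E(f, s) = -5
C(c) = 2*c*(3 + c) (C(c) = (2*c)*(3 + c) = 2*c*(3 + c))
y(2)*C(-2 - 1) + E(8, -6) = 2*(2*(-2 - 1)*(3 + (-2 - 1))) - 5 = 2*(2*(-3)*(3 - 3)) - 5 = 2*(2*(-3)*0) - 5 = 2*0 - 5 = 0 - 5 = -5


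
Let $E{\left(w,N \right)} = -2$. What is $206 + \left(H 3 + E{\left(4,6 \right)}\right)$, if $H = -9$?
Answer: $177$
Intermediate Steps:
$206 + \left(H 3 + E{\left(4,6 \right)}\right) = 206 - 29 = 177$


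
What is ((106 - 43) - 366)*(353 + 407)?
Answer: -230280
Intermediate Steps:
((106 - 43) - 366)*(353 + 407) = ((106 - 1*43) - 366)*760 = ((106 - 43) - 366)*760 = (63 - 366)*760 = -303*760 = -230280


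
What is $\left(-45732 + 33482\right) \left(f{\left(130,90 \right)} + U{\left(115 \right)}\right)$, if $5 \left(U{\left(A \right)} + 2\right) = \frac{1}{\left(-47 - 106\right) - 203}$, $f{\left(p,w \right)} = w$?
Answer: $- \frac{191882775}{178} \approx -1.078 \cdot 10^{6}$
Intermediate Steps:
$U{\left(A \right)} = - \frac{3561}{1780}$ ($U{\left(A \right)} = -2 + \frac{1}{5 \left(\left(-47 - 106\right) - 203\right)} = -2 + \frac{1}{5 \left(-153 - 203\right)} = -2 + \frac{1}{5 \left(-356\right)} = -2 + \frac{1}{5} \left(- \frac{1}{356}\right) = -2 - \frac{1}{1780} = - \frac{3561}{1780}$)
$\left(-45732 + 33482\right) \left(f{\left(130,90 \right)} + U{\left(115 \right)}\right) = \left(-45732 + 33482\right) \left(90 - \frac{3561}{1780}\right) = \left(-12250\right) \frac{156639}{1780} = - \frac{191882775}{178}$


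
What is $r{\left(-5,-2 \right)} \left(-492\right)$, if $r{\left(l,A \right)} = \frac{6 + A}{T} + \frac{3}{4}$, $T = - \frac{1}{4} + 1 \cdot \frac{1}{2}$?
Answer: $-8241$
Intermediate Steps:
$T = \frac{1}{4}$ ($T = \left(-1\right) \frac{1}{4} + 1 \cdot \frac{1}{2} = - \frac{1}{4} + \frac{1}{2} = \frac{1}{4} \approx 0.25$)
$r{\left(l,A \right)} = \frac{99}{4} + 4 A$ ($r{\left(l,A \right)} = \left(6 + A\right) \frac{1}{\frac{1}{4}} + \frac{3}{4} = \left(6 + A\right) 4 + 3 \cdot \frac{1}{4} = \left(24 + 4 A\right) + \frac{3}{4} = \frac{99}{4} + 4 A$)
$r{\left(-5,-2 \right)} \left(-492\right) = \left(\frac{99}{4} + 4 \left(-2\right)\right) \left(-492\right) = \left(\frac{99}{4} - 8\right) \left(-492\right) = \frac{67}{4} \left(-492\right) = -8241$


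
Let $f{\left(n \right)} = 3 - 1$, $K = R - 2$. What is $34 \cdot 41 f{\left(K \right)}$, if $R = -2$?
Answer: $2788$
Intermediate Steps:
$K = -4$ ($K = -2 - 2 = -4$)
$f{\left(n \right)} = 2$
$34 \cdot 41 f{\left(K \right)} = 34 \cdot 41 \cdot 2 = 1394 \cdot 2 = 2788$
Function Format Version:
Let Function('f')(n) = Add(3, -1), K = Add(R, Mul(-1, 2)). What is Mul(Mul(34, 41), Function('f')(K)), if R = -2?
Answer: 2788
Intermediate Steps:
K = -4 (K = Add(-2, Mul(-1, 2)) = Add(-2, -2) = -4)
Function('f')(n) = 2
Mul(Mul(34, 41), Function('f')(K)) = Mul(Mul(34, 41), 2) = Mul(1394, 2) = 2788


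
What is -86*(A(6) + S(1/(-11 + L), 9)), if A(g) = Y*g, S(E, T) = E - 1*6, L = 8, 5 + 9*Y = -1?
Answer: 2666/3 ≈ 888.67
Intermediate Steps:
Y = -⅔ (Y = -5/9 + (⅑)*(-1) = -5/9 - ⅑ = -⅔ ≈ -0.66667)
S(E, T) = -6 + E (S(E, T) = E - 6 = -6 + E)
A(g) = -2*g/3
-86*(A(6) + S(1/(-11 + L), 9)) = -86*(-⅔*6 + (-6 + 1/(-11 + 8))) = -86*(-4 + (-6 + 1/(-3))) = -86*(-4 + (-6 - ⅓)) = -86*(-4 - 19/3) = -86*(-31/3) = 2666/3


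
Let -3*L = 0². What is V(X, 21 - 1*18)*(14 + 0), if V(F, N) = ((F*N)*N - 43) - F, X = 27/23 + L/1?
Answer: -10822/23 ≈ -470.52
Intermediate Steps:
L = 0 (L = -⅓*0² = -⅓*0 = 0)
X = 27/23 (X = 27/23 + 0/1 = 27*(1/23) + 0*1 = 27/23 + 0 = 27/23 ≈ 1.1739)
V(F, N) = -43 - F + F*N² (V(F, N) = (F*N² - 43) - F = (-43 + F*N²) - F = -43 - F + F*N²)
V(X, 21 - 1*18)*(14 + 0) = (-43 - 1*27/23 + 27*(21 - 1*18)²/23)*(14 + 0) = (-43 - 27/23 + 27*(21 - 18)²/23)*14 = (-43 - 27/23 + (27/23)*3²)*14 = (-43 - 27/23 + (27/23)*9)*14 = (-43 - 27/23 + 243/23)*14 = -773/23*14 = -10822/23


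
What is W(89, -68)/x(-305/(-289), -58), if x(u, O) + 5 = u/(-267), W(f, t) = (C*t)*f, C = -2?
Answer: -116747619/48265 ≈ -2418.9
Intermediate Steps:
W(f, t) = -2*f*t (W(f, t) = (-2*t)*f = -2*f*t)
x(u, O) = -5 - u/267 (x(u, O) = -5 + u/(-267) = -5 + u*(-1/267) = -5 - u/267)
W(89, -68)/x(-305/(-289), -58) = (-2*89*(-68))/(-5 - (-305)/(267*(-289))) = 12104/(-5 - (-305)*(-1)/(267*289)) = 12104/(-5 - 1/267*305/289) = 12104/(-5 - 305/77163) = 12104/(-386120/77163) = 12104*(-77163/386120) = -116747619/48265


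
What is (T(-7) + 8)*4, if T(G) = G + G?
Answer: -24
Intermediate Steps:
T(G) = 2*G
(T(-7) + 8)*4 = (2*(-7) + 8)*4 = (-14 + 8)*4 = -6*4 = -24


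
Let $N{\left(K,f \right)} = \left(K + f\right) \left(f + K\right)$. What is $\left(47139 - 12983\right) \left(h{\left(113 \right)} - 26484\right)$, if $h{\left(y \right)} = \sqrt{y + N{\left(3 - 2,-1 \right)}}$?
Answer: $-904587504 + 34156 \sqrt{113} \approx -9.0422 \cdot 10^{8}$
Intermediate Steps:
$N{\left(K,f \right)} = \left(K + f\right)^{2}$ ($N{\left(K,f \right)} = \left(K + f\right) \left(K + f\right) = \left(K + f\right)^{2}$)
$h{\left(y \right)} = \sqrt{y}$ ($h{\left(y \right)} = \sqrt{y + \left(\left(3 - 2\right) - 1\right)^{2}} = \sqrt{y + \left(1 - 1\right)^{2}} = \sqrt{y + 0^{2}} = \sqrt{y + 0} = \sqrt{y}$)
$\left(47139 - 12983\right) \left(h{\left(113 \right)} - 26484\right) = \left(47139 - 12983\right) \left(\sqrt{113} - 26484\right) = 34156 \left(-26484 + \sqrt{113}\right) = -904587504 + 34156 \sqrt{113}$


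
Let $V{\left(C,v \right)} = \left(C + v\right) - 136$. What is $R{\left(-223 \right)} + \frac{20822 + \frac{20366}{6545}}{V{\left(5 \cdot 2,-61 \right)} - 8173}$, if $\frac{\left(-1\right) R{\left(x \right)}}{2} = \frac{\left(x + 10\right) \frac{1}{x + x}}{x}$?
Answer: $- \frac{99506262543}{40014439850} \approx -2.4868$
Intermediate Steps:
$R{\left(x \right)} = - \frac{10 + x}{x^{2}}$ ($R{\left(x \right)} = - 2 \frac{\left(x + 10\right) \frac{1}{x + x}}{x} = - 2 \frac{\left(10 + x\right) \frac{1}{2 x}}{x} = - 2 \frac{\frac{1}{2} \frac{1}{x} \left(10 + x\right)}{x} = - 2 \frac{10 + x}{2 x^{2}} = - \frac{10 + x}{x^{2}}$)
$V{\left(C,v \right)} = -136 + C + v$
$R{\left(-223 \right)} + \frac{20822 + \frac{20366}{6545}}{V{\left(5 \cdot 2,-61 \right)} - 8173} = \frac{-10 - -223}{49729} + \frac{20822 + \frac{20366}{6545}}{\left(-136 + 5 \cdot 2 - 61\right) - 8173} = \frac{-10 + 223}{49729} + \frac{20822 + 20366 \cdot \frac{1}{6545}}{\left(-136 + 10 - 61\right) - 8173} = \frac{1}{49729} \cdot 213 + \frac{20822 + \frac{1198}{385}}{-187 - 8173} = \frac{213}{49729} + \frac{8017668}{385 \left(-8360\right)} = \frac{213}{49729} + \frac{8017668}{385} \left(- \frac{1}{8360}\right) = \frac{213}{49729} - \frac{2004417}{804650} = - \frac{99506262543}{40014439850}$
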